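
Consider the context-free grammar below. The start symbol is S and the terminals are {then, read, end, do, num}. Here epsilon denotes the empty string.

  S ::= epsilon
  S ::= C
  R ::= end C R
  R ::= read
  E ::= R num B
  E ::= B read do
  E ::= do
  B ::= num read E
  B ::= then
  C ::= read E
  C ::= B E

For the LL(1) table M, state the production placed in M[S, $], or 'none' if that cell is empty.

FIRST(R) = {end, read}
FIRST(B) = {num, then}
FIRST(E) = {do, end, num, read, then}  (via R num B, B read do)
FIRST(C) = {num, read, then}  (via B E)
FIRST(S) = {epsilon, num, read, then}  (via C)
FOLLOW(S) includes $ since S is the start symbol.
FOLLOW(S): S appears on no right-hand side. Thus FOLLOW(S) = {$}.
For S ::= epsilon: FIRST(epsilon) = {epsilon}, so it goes in M[S, t] for t ∈ {}; since epsilon ∈ FIRST, also for every t ∈ FOLLOW(S) = {$}.
For S ::= C: FIRST(C) = {num, read, then}, so it goes in M[S, t] for t ∈ {num, read, then}.

S ::= epsilon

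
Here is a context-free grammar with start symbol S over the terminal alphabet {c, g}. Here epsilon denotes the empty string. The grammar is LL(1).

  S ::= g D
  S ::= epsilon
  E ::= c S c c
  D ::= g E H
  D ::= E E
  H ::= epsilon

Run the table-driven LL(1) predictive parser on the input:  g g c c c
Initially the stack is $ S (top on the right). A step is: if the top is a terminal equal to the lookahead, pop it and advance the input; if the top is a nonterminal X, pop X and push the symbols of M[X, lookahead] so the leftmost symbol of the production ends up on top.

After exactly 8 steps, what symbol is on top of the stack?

step 1: stack=$ S  input=g g c c c $  — expand S ::= g D
step 2: stack=$ D g  input=g g c c c $  — match g
step 3: stack=$ D  input=g c c c $  — expand D ::= g E H
step 4: stack=$ H E g  input=g c c c $  — match g
step 5: stack=$ H E  input=c c c $  — expand E ::= c S c c
step 6: stack=$ H c c S c  input=c c c $  — match c
step 7: stack=$ H c c S  input=c c $  — expand S ::= epsilon
step 8: stack=$ H c c  input=c c $  — match c
Stack after step 8: $ H c (top = c).

c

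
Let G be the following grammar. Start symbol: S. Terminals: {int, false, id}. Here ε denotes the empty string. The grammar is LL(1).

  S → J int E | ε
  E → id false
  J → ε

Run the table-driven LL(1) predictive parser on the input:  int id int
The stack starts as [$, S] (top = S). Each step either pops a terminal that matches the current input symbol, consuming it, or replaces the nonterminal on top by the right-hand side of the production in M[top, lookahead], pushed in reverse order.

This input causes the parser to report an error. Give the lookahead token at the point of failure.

int

     Stack       Input         Action
  1  $ S         int id int $  expand S → J int E
  2  $ E int J   int id int $  expand J → ε
  3  $ E int     int id int $  match int
  4  $ E         id int $      expand E → id false
  5  $ false id  id int $      match id
  6  $ false     int $         error: top is terminal false but lookahead is int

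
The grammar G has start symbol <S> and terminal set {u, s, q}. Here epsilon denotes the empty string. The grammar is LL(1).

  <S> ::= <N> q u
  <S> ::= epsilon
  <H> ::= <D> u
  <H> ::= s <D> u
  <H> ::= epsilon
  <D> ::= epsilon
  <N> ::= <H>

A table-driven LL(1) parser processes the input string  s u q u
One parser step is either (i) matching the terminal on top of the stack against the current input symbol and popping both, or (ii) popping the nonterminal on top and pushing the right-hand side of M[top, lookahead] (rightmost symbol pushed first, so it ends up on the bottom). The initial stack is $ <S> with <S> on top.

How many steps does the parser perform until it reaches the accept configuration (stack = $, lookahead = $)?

step 1: stack=$ <S>  input=s u q u $  — expand <S> ::= <N> q u
step 2: stack=$ u q <N>  input=s u q u $  — expand <N> ::= <H>
step 3: stack=$ u q <H>  input=s u q u $  — expand <H> ::= s <D> u
step 4: stack=$ u q u <D> s  input=s u q u $  — match s
step 5: stack=$ u q u <D>  input=u q u $  — expand <D> ::= epsilon
step 6: stack=$ u q u  input=u q u $  — match u
step 7: stack=$ u q  input=q u $  — match q
step 8: stack=$ u  input=u $  — match u
Accept reached after 8 steps.

8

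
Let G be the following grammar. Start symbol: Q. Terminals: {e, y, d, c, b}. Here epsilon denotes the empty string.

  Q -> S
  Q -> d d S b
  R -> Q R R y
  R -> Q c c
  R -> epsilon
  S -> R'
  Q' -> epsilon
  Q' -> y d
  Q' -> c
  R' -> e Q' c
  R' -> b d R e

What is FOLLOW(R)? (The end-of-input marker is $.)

FIRST(Q'): from Q'->epsilon we get {epsilon}; from Q'->y d we get {y}; from Q'->c we get {c}. So FIRST(Q') = {epsilon, c, y}.
FIRST(R'): from R'->e Q' c we get {e}; from R'->b d R e we get {b}. So FIRST(R') = {b, e}.
FIRST(S): from S->R' we get {b, e}. So FIRST(S) = {b, e}.
FIRST(Q): from Q->S we get {b, e}; from Q->d d S b we get {d}. So FIRST(Q) = {b, d, e}.
FIRST(R): from R->Q R R y we get {b, d, e}; from R->Q c c we get {b, d, e}; from R->epsilon we get {epsilon}. So FIRST(R) = {epsilon, b, d, e}.
FOLLOW(Q) includes $ since Q is the start symbol.
FOLLOW(Q): in R->Q R R y, Q is followed by R R y with FIRST {b, d, e, y}; in R->Q c c, Q is followed by c c with FIRST {c}. Thus FOLLOW(Q) = {$, b, c, d, e, y}.
FOLLOW(R): in R->Q R R y (occurrence 1), R is followed by R y with FIRST {b, d, e, y}; in R->Q R R y (occurrence 2), R is followed by y with FIRST {y}; in R'->b d R e, R is followed by e with FIRST {e}. Thus FOLLOW(R) = {b, d, e, y}.
FOLLOW(S): in Q->S, the suffix after S is empty, so FOLLOW(S) ⊇ FOLLOW(Q) = {$, b, c, d, e, y}; in Q->d d S b, S is followed by b with FIRST {b}. Thus FOLLOW(S) = {$, b, c, d, e, y}.
FOLLOW(Q'): in R'->e Q' c, Q' is followed by c with FIRST {c}. Thus FOLLOW(Q') = {c}.
FOLLOW(R'): in S->R', the suffix after R' is empty, so FOLLOW(R') ⊇ FOLLOW(S) = {$, b, c, d, e, y}. Thus FOLLOW(R') = {$, b, c, d, e, y}.

{b, d, e, y}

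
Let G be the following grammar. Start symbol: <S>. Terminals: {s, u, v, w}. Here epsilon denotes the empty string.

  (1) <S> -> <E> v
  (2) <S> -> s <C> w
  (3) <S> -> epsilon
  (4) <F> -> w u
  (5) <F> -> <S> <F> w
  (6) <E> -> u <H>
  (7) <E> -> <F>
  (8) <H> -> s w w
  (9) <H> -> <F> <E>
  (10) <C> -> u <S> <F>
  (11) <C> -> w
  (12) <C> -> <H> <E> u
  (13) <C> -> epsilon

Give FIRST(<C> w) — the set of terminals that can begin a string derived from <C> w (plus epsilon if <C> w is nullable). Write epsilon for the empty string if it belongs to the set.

FIRST(<S>) = {epsilon, s, u, w}  (via <E> v)
FIRST(<F>) = {s, u, w}  (via <S> <F> w)
FIRST(<E>) = {s, u, w}  (via <F>)
FIRST(<H>) = {s, u, w}  (via <F> <E>)
FIRST(<C>) = {epsilon, s, u, w}  (via <H> <E> u)
FIRST(<C> w): take FIRST of each symbol in turn, carrying on past any symbol whose FIRST contains epsilon; result {s, u, w}.

{s, u, w}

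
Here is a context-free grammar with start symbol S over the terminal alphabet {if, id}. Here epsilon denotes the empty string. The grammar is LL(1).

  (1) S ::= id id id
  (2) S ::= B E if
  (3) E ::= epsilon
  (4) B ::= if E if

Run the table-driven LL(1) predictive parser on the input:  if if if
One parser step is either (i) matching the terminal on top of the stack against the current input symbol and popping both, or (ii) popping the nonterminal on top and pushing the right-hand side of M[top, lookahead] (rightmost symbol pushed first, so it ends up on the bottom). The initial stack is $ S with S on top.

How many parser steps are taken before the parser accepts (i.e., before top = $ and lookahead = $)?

     Stack           Input       Action
  1  $ S             if if if $  expand S ::= B E if
  2  $ if E B        if if if $  expand B ::= if E if
  3  $ if E if E if  if if if $  match if
  4  $ if E if E     if if $     expand E ::= epsilon
  5  $ if E if       if if $     match if
  6  $ if E          if $        expand E ::= epsilon
  7  $ if            if $        match if
Accept reached after 7 steps.

7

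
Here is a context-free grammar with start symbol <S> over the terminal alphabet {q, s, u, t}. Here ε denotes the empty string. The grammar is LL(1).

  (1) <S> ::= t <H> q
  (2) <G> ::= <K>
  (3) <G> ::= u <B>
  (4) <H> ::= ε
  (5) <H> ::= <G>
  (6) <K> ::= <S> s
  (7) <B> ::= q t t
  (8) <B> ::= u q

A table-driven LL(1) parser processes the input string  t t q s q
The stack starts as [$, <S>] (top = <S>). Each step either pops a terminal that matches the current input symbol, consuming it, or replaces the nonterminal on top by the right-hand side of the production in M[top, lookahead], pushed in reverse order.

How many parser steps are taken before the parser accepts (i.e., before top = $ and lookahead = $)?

11

step 1: stack=$ <S>  input=t t q s q $  — expand <S> ::= t <H> q
step 2: stack=$ q <H> t  input=t t q s q $  — match t
step 3: stack=$ q <H>  input=t q s q $  — expand <H> ::= <G>
step 4: stack=$ q <G>  input=t q s q $  — expand <G> ::= <K>
step 5: stack=$ q <K>  input=t q s q $  — expand <K> ::= <S> s
step 6: stack=$ q s <S>  input=t q s q $  — expand <S> ::= t <H> q
step 7: stack=$ q s q <H> t  input=t q s q $  — match t
step 8: stack=$ q s q <H>  input=q s q $  — expand <H> ::= ε
step 9: stack=$ q s q  input=q s q $  — match q
step 10: stack=$ q s  input=s q $  — match s
step 11: stack=$ q  input=q $  — match q
Accept reached after 11 steps.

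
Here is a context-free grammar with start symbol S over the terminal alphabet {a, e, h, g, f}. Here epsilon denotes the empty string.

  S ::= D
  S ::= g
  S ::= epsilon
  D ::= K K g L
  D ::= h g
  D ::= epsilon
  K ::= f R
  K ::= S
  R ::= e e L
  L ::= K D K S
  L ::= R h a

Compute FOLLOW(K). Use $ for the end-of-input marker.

{$, f, g, h}

FIRST(R): from R::=e e L we get {e}. So FIRST(R) = {e}.
FIRST(S): from S::=D we get {epsilon, f, g, h}; from S::=g we get {g}; from S::=epsilon we get {epsilon}. So FIRST(S) = {epsilon, f, g, h}.
FIRST(K): from K::=f R we get {f}; from K::=S we get {epsilon, f, g, h}. So FIRST(K) = {epsilon, f, g, h}.
FIRST(D): from D::=K K g L we get {f, g, h}; from D::=h g we get {h}; from D::=epsilon we get {epsilon}. So FIRST(D) = {epsilon, f, g, h}.
FIRST(L): from L::=K D K S we get {epsilon, f, g, h}; from L::=R h a we get {e}. So FIRST(L) = {epsilon, e, f, g, h}.
FOLLOW(S) includes $ since S is the start symbol.
FOLLOW(S): in K::=S, the suffix after S is empty, so FOLLOW(S) ⊇ FOLLOW(K) = {$, f, g, h}; in L::=K D K S, the suffix after S is empty, so FOLLOW(S) ⊇ FOLLOW(L) = {$, f, g, h}. Thus FOLLOW(S) = {$, f, g, h}.
FOLLOW(D): in S::=D, the suffix after D is empty, so FOLLOW(D) ⊇ FOLLOW(S) = {$, f, g, h}; in L::=K D K S, D is followed by K S with FIRST {epsilon, f, g, h}; in L::=K D K S, the suffix after D is nullable, so FOLLOW(D) ⊇ FOLLOW(L) = {$, f, g, h}. Thus FOLLOW(D) = {$, f, g, h}.
FOLLOW(K): in D::=K K g L (occurrence 1), K is followed by K g L with FIRST {f, g, h}; in D::=K K g L (occurrence 2), K is followed by g L with FIRST {g}; in L::=K D K S (occurrence 1), K is followed by D K S with FIRST {epsilon, f, g, h}; in L::=K D K S (occurrence 1), the suffix after K is nullable, so FOLLOW(K) ⊇ FOLLOW(L) = {$, f, g, h}; in L::=K D K S (occurrence 2), K is followed by S with FIRST {epsilon, f, g, h}; in L::=K D K S (occurrence 2), the suffix after K is nullable, so FOLLOW(K) ⊇ FOLLOW(L) = {$, f, g, h}. Thus FOLLOW(K) = {$, f, g, h}.
FOLLOW(R): in K::=f R, the suffix after R is empty, so FOLLOW(R) ⊇ FOLLOW(K) = {$, f, g, h}; in L::=R h a, R is followed by h a with FIRST {h}. Thus FOLLOW(R) = {$, f, g, h}.
FOLLOW(L): in D::=K K g L, the suffix after L is empty, so FOLLOW(L) ⊇ FOLLOW(D) = {$, f, g, h}; in R::=e e L, the suffix after L is empty, so FOLLOW(L) ⊇ FOLLOW(R) = {$, f, g, h}. Thus FOLLOW(L) = {$, f, g, h}.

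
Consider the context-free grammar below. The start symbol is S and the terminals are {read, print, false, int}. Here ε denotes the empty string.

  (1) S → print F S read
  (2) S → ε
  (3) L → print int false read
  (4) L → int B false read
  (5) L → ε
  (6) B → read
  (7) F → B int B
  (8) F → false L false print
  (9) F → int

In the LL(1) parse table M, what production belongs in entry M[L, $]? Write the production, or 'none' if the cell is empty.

FIRST(S): from S→print F S read we get {print}; from S→ε we get {ε}. So FIRST(S) = {ε, print}.
FIRST(L): from L→print int false read we get {print}; from L→int B false read we get {int}; from L→ε we get {ε}. So FIRST(L) = {ε, int, print}.
FIRST(B): from B→read we get {read}. So FIRST(B) = {read}.
FIRST(F): from F→B int B we get {read}; from F→false L false print we get {false}; from F→int we get {int}. So FIRST(F) = {false, int, read}.
FOLLOW(S) includes $ since S is the start symbol.
FOLLOW(L): in F→false L false print, L is followed by false print with FIRST {false}. Thus FOLLOW(L) = {false}.
For L → print int false read: FIRST(print int false read) = {print}, so it goes in M[L, t] for t ∈ {print}.
For L → int B false read: FIRST(int B false read) = {int}, so it goes in M[L, t] for t ∈ {int}.
For L → ε: FIRST(ε) = {ε}, so it goes in M[L, t] for t ∈ {}; since ε ∈ FIRST, also for every t ∈ FOLLOW(L) = {false}.
None of these place a production in M[L, $].

none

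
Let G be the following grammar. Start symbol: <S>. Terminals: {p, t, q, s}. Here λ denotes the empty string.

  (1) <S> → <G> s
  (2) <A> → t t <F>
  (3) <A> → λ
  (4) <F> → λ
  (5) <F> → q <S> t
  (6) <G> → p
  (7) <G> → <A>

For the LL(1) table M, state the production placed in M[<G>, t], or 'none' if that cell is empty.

<G> → <A>

FIRST(<A>) = {λ, t}
FIRST(<F>) = {λ, q}
FIRST(<G>) = {λ, p, t}  (via <A>)
FIRST(<S>) = {p, s, t}  (via <G> s)
FOLLOW(<S>) includes $ since <S> is the start symbol.
FOLLOW(<G>): in <S>→<G> s, <G> is followed by s with FIRST {s}. Thus FOLLOW(<G>) = {s}.
For <G> → p: FIRST(p) = {p}, so it goes in M[<G>, t] for t ∈ {p}.
For <G> → <A>: FIRST(<A>) = {λ, t}, so it goes in M[<G>, t] for t ∈ {t}; since λ ∈ FIRST, also for every t ∈ FOLLOW(<G>) = {s}.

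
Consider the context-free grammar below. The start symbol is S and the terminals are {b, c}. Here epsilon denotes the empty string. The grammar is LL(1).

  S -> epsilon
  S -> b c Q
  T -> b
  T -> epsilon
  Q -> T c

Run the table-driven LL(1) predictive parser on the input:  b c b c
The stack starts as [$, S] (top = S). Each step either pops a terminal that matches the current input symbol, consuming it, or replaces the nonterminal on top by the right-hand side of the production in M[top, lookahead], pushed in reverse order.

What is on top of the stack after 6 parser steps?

     Stack    Input      Action
  1  $ S      b c b c $  expand S -> b c Q
  2  $ Q c b  b c b c $  match b
  3  $ Q c    c b c $    match c
  4  $ Q      b c $      expand Q -> T c
  5  $ c T    b c $      expand T -> b
  6  $ c b    b c $      match b
Stack after step 6: $ c (top = c).

c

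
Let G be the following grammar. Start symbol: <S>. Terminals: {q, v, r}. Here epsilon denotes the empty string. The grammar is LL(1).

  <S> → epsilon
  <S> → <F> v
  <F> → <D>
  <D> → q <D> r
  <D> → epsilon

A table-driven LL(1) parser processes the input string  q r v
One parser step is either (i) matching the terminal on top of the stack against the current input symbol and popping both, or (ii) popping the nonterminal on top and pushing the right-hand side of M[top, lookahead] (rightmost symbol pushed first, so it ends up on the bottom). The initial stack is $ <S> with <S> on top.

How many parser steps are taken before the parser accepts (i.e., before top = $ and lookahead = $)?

     Stack        Input    Action
  1  $ <S>        q r v $  expand <S> → <F> v
  2  $ v <F>      q r v $  expand <F> → <D>
  3  $ v <D>      q r v $  expand <D> → q <D> r
  4  $ v r <D> q  q r v $  match q
  5  $ v r <D>    r v $    expand <D> → epsilon
  6  $ v r        r v $    match r
  7  $ v          v $      match v
Accept reached after 7 steps.

7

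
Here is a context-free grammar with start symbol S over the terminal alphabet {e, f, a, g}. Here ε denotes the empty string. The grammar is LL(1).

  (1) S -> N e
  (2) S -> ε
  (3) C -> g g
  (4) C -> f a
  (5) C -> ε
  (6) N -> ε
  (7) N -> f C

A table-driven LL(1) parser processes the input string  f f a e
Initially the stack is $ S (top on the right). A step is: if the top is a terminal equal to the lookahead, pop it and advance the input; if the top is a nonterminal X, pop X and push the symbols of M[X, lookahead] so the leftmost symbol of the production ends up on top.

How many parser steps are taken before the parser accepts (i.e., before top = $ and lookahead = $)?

7

     Stack    Input      Action
  1  $ S      f f a e $  expand S -> N e
  2  $ e N    f f a e $  expand N -> f C
  3  $ e C f  f f a e $  match f
  4  $ e C    f a e $    expand C -> f a
  5  $ e a f  f a e $    match f
  6  $ e a    a e $      match a
  7  $ e      e $        match e
Accept reached after 7 steps.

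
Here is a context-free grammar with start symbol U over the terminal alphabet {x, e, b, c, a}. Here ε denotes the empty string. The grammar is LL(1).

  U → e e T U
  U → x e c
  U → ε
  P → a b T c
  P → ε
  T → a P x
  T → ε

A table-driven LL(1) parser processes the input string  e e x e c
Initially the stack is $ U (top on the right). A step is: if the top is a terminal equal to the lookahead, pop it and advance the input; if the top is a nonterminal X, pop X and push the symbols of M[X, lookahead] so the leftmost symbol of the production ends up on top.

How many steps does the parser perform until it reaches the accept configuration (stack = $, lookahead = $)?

8

step 1: stack=$ U  input=e e x e c $  — expand U → e e T U
step 2: stack=$ U T e e  input=e e x e c $  — match e
step 3: stack=$ U T e  input=e x e c $  — match e
step 4: stack=$ U T  input=x e c $  — expand T → ε
step 5: stack=$ U  input=x e c $  — expand U → x e c
step 6: stack=$ c e x  input=x e c $  — match x
step 7: stack=$ c e  input=e c $  — match e
step 8: stack=$ c  input=c $  — match c
Accept reached after 8 steps.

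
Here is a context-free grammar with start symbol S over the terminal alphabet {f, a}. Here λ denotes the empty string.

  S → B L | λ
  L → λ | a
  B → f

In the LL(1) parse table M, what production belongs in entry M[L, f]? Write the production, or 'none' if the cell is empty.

FIRST(L): from L→λ we get {λ}; from L→a we get {a}. So FIRST(L) = {λ, a}.
FIRST(B): from B→f we get {f}. So FIRST(B) = {f}.
FIRST(S): from S→B L we get {f}; from S→λ we get {λ}. So FIRST(S) = {λ, f}.
FOLLOW(S) includes $ since S is the start symbol.
FOLLOW(S): S appears on no right-hand side. Thus FOLLOW(S) = {$}.
FOLLOW(L): in S→B L, the suffix after L is empty, so FOLLOW(L) ⊇ FOLLOW(S) = {$}. Thus FOLLOW(L) = {$}.
For L → λ: FIRST(λ) = {λ}, so it goes in M[L, t] for t ∈ {}; since λ ∈ FIRST, also for every t ∈ FOLLOW(L) = {$}.
For L → a: FIRST(a) = {a}, so it goes in M[L, t] for t ∈ {a}.
None of these place a production in M[L, f].

none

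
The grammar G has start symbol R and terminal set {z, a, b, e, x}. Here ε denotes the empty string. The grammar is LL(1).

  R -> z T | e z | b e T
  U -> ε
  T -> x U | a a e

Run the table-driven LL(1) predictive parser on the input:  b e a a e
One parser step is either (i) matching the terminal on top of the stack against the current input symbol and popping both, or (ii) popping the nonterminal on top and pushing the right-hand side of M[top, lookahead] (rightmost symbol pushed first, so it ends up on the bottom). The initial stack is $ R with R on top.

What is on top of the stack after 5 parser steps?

step 1: stack=$ R  input=b e a a e $  — expand R -> b e T
step 2: stack=$ T e b  input=b e a a e $  — match b
step 3: stack=$ T e  input=e a a e $  — match e
step 4: stack=$ T  input=a a e $  — expand T -> a a e
step 5: stack=$ e a a  input=a a e $  — match a
Stack after step 5: $ e a (top = a).

a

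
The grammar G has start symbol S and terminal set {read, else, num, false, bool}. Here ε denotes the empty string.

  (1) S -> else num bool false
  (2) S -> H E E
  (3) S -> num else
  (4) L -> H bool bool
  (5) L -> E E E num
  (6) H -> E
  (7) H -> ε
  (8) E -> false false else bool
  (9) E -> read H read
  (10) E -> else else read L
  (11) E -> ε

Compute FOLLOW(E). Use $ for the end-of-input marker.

{$, bool, else, false, num, read}

FIRST(E): from E->false false else bool we get {false}; from E->read H read we get {read}; from E->else else read L we get {else}; from E->ε we get {ε}. So FIRST(E) = {ε, else, false, read}.
FIRST(H): from H->E we get {ε, else, false, read}; from H->ε we get {ε}. So FIRST(H) = {ε, else, false, read}.
FIRST(S): from S->else num bool false we get {else}; from S->H E E we get {ε, else, false, read}; from S->num else we get {num}. So FIRST(S) = {ε, else, false, num, read}.
FIRST(L): from L->H bool bool we get {bool, else, false, read}; from L->E E E num we get {else, false, num, read}. So FIRST(L) = {bool, else, false, num, read}.
FOLLOW(S) includes $ since S is the start symbol.
FOLLOW(S): S appears on no right-hand side. Thus FOLLOW(S) = {$}.
FOLLOW(H): in S->H E E, H is followed by E E with FIRST {ε, else, false, read}; in S->H E E, the suffix after H is nullable, so FOLLOW(H) ⊇ FOLLOW(S) = {$}; in L->H bool bool, H is followed by bool bool with FIRST {bool}; in E->read H read, H is followed by read with FIRST {read}. Thus FOLLOW(H) = {$, bool, else, false, read}.
FOLLOW(E): in S->H E E (occurrence 1), E is followed by E with FIRST {ε, else, false, read}; in S->H E E (occurrence 1), the suffix after E is nullable, so FOLLOW(E) ⊇ FOLLOW(S) = {$}; in S->H E E (occurrence 2), the suffix after E is empty, so FOLLOW(E) ⊇ FOLLOW(S) = {$}; in L->E E E num (occurrence 1), E is followed by E E num with FIRST {else, false, num, read}; in L->E E E num (occurrence 2), E is followed by E num with FIRST {else, false, num, read}; in L->E E E num (occurrence 3), E is followed by num with FIRST {num}; in H->E, the suffix after E is empty, so FOLLOW(E) ⊇ FOLLOW(H) = {$, bool, else, false, read}. Thus FOLLOW(E) = {$, bool, else, false, num, read}.
FOLLOW(L): in E->else else read L, the suffix after L is empty, so FOLLOW(L) ⊇ FOLLOW(E) = {$, bool, else, false, num, read}. Thus FOLLOW(L) = {$, bool, else, false, num, read}.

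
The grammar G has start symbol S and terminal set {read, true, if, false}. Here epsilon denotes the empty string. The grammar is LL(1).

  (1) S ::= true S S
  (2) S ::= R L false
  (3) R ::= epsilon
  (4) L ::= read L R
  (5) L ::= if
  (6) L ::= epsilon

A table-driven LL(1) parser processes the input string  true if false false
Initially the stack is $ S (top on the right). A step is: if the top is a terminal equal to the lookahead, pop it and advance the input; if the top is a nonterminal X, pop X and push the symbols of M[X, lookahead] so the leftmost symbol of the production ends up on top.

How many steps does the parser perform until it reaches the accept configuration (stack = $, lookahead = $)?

step 1: stack=$ S  input=true if false false $  — expand S ::= true S S
step 2: stack=$ S S true  input=true if false false $  — match true
step 3: stack=$ S S  input=if false false $  — expand S ::= R L false
step 4: stack=$ S false L R  input=if false false $  — expand R ::= epsilon
step 5: stack=$ S false L  input=if false false $  — expand L ::= if
step 6: stack=$ S false if  input=if false false $  — match if
step 7: stack=$ S false  input=false false $  — match false
step 8: stack=$ S  input=false $  — expand S ::= R L false
step 9: stack=$ false L R  input=false $  — expand R ::= epsilon
step 10: stack=$ false L  input=false $  — expand L ::= epsilon
step 11: stack=$ false  input=false $  — match false
Accept reached after 11 steps.

11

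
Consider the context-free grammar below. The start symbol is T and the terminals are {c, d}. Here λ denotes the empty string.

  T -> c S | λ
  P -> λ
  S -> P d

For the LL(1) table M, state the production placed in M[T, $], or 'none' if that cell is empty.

T -> λ

FIRST(T) = {λ, c}
FIRST(P) = {λ}
FIRST(S) = {d}  (via P d)
FOLLOW(T) includes $ since T is the start symbol.
FOLLOW(T): T appears on no right-hand side. Thus FOLLOW(T) = {$}.
For T -> c S: FIRST(c S) = {c}, so it goes in M[T, t] for t ∈ {c}.
For T -> λ: FIRST(λ) = {λ}, so it goes in M[T, t] for t ∈ {}; since λ ∈ FIRST, also for every t ∈ FOLLOW(T) = {$}.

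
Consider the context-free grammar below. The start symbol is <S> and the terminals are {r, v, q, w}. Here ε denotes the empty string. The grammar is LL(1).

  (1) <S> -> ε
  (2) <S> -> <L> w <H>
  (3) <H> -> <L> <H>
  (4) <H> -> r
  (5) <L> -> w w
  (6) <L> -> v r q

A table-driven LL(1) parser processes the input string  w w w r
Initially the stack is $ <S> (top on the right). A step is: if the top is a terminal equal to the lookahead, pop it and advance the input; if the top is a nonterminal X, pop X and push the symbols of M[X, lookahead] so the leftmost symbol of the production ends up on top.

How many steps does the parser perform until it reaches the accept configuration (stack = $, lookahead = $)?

7

step 1: stack=$ <S>  input=w w w r $  — expand <S> -> <L> w <H>
step 2: stack=$ <H> w <L>  input=w w w r $  — expand <L> -> w w
step 3: stack=$ <H> w w w  input=w w w r $  — match w
step 4: stack=$ <H> w w  input=w w r $  — match w
step 5: stack=$ <H> w  input=w r $  — match w
step 6: stack=$ <H>  input=r $  — expand <H> -> r
step 7: stack=$ r  input=r $  — match r
Accept reached after 7 steps.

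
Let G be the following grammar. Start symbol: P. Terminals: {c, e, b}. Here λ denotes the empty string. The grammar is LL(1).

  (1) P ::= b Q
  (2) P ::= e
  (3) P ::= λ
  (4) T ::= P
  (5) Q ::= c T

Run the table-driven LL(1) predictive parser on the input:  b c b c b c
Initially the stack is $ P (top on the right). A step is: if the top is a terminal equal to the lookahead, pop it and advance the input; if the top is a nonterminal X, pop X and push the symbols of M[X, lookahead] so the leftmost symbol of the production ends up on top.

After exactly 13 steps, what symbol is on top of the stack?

c

      Stack  Input          Action
   1  $ P    b c b c b c $  expand P ::= b Q
   2  $ Q b  b c b c b c $  match b
   3  $ Q    c b c b c $    expand Q ::= c T
   4  $ T c  c b c b c $    match c
   5  $ T    b c b c $      expand T ::= P
   6  $ P    b c b c $      expand P ::= b Q
   7  $ Q b  b c b c $      match b
   8  $ Q    c b c $        expand Q ::= c T
   9  $ T c  c b c $        match c
  10  $ T    b c $          expand T ::= P
  11  $ P    b c $          expand P ::= b Q
  12  $ Q b  b c $          match b
  13  $ Q    c $            expand Q ::= c T
Stack after step 13: $ T c (top = c).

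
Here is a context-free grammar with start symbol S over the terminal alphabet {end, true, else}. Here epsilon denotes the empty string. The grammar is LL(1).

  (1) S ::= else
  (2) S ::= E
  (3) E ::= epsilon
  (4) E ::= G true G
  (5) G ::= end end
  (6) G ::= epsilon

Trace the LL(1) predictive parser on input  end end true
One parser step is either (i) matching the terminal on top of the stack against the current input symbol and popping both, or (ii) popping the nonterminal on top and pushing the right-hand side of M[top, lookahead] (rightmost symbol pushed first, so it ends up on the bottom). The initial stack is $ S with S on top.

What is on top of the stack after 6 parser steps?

G

step 1: stack=$ S  input=end end true $  — expand S ::= E
step 2: stack=$ E  input=end end true $  — expand E ::= G true G
step 3: stack=$ G true G  input=end end true $  — expand G ::= end end
step 4: stack=$ G true end end  input=end end true $  — match end
step 5: stack=$ G true end  input=end true $  — match end
step 6: stack=$ G true  input=true $  — match true
Stack after step 6: $ G (top = G).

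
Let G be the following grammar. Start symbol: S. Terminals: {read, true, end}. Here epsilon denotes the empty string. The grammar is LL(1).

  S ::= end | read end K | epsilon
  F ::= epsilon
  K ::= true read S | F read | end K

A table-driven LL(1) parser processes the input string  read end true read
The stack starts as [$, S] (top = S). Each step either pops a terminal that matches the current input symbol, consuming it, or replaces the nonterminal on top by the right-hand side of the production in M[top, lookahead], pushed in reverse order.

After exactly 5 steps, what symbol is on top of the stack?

read

     Stack          Input                 Action
  1  $ S            read end true read $  expand S ::= read end K
  2  $ K end read   read end true read $  match read
  3  $ K end        end true read $       match end
  4  $ K            true read $           expand K ::= true read S
  5  $ S read true  true read $           match true
Stack after step 5: $ S read (top = read).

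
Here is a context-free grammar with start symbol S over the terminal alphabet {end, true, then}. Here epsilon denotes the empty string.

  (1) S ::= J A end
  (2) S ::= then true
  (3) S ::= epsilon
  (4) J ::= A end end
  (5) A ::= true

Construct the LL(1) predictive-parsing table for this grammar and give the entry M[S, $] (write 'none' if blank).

FIRST(A) = {true}
FIRST(J) = {true}  (via A end end)
FIRST(S) = {epsilon, then, true}  (via J A end)
FOLLOW(S) includes $ since S is the start symbol.
FOLLOW(S): S appears on no right-hand side. Thus FOLLOW(S) = {$}.
For S ::= J A end: FIRST(J A end) = {true}, so it goes in M[S, t] for t ∈ {true}.
For S ::= then true: FIRST(then true) = {then}, so it goes in M[S, t] for t ∈ {then}.
For S ::= epsilon: FIRST(epsilon) = {epsilon}, so it goes in M[S, t] for t ∈ {}; since epsilon ∈ FIRST, also for every t ∈ FOLLOW(S) = {$}.

S ::= epsilon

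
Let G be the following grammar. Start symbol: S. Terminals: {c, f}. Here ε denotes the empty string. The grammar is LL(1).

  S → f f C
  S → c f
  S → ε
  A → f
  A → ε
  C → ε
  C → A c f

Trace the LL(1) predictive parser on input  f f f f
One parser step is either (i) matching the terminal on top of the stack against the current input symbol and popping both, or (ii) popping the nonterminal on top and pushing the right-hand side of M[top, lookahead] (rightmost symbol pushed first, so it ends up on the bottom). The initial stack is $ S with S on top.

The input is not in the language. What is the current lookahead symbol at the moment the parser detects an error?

f

step 1: stack=$ S  input=f f f f $  — expand S → f f C
step 2: stack=$ C f f  input=f f f f $  — match f
step 3: stack=$ C f  input=f f f $  — match f
step 4: stack=$ C  input=f f $  — expand C → A c f
step 5: stack=$ f c A  input=f f $  — expand A → f
step 6: stack=$ f c f  input=f f $  — match f
step 7: stack=$ f c  input=f $  — error: top is terminal c but lookahead is f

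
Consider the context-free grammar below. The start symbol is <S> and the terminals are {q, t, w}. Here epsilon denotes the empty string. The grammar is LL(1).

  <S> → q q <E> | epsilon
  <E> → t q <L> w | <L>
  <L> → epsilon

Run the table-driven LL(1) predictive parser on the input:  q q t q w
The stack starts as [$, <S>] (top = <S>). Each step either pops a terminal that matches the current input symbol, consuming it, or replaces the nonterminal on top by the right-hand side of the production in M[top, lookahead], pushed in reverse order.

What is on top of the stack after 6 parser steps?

<L>

step 1: stack=$ <S>  input=q q t q w $  — expand <S> → q q <E>
step 2: stack=$ <E> q q  input=q q t q w $  — match q
step 3: stack=$ <E> q  input=q t q w $  — match q
step 4: stack=$ <E>  input=t q w $  — expand <E> → t q <L> w
step 5: stack=$ w <L> q t  input=t q w $  — match t
step 6: stack=$ w <L> q  input=q w $  — match q
Stack after step 6: $ w <L> (top = <L>).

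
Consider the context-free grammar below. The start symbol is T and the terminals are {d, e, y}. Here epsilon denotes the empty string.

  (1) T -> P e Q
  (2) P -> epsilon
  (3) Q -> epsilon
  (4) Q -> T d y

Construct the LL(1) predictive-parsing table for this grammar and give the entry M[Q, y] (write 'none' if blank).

FIRST(P) = {epsilon}
FIRST(T) = {e}  (via P e Q)
FIRST(Q) = {epsilon, e}  (via T d y)
FOLLOW(T) includes $ since T is the start symbol.
FOLLOW(T): in Q->T d y, T is followed by d y with FIRST {d}. Thus FOLLOW(T) = {$, d}.
FOLLOW(Q): in T->P e Q, the suffix after Q is empty, so FOLLOW(Q) ⊇ FOLLOW(T) = {$, d}. Thus FOLLOW(Q) = {$, d}.
For Q -> epsilon: FIRST(epsilon) = {epsilon}, so it goes in M[Q, t] for t ∈ {}; since epsilon ∈ FIRST, also for every t ∈ FOLLOW(Q) = {$, d}.
For Q -> T d y: FIRST(T d y) = {e}, so it goes in M[Q, t] for t ∈ {e}.
None of these place a production in M[Q, y].

none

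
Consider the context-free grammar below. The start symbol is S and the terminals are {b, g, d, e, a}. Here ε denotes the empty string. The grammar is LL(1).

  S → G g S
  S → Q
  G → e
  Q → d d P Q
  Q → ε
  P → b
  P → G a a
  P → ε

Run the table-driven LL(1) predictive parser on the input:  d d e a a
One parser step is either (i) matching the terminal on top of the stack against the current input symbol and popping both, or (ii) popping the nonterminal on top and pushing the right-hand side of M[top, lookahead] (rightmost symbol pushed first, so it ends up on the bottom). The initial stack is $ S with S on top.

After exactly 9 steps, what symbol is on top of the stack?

     Stack      Input        Action
  1  $ S        d d e a a $  expand S → Q
  2  $ Q        d d e a a $  expand Q → d d P Q
  3  $ Q P d d  d d e a a $  match d
  4  $ Q P d    d e a a $    match d
  5  $ Q P      e a a $      expand P → G a a
  6  $ Q a a G  e a a $      expand G → e
  7  $ Q a a e  e a a $      match e
  8  $ Q a a    a a $        match a
  9  $ Q a      a $          match a
Stack after step 9: $ Q (top = Q).

Q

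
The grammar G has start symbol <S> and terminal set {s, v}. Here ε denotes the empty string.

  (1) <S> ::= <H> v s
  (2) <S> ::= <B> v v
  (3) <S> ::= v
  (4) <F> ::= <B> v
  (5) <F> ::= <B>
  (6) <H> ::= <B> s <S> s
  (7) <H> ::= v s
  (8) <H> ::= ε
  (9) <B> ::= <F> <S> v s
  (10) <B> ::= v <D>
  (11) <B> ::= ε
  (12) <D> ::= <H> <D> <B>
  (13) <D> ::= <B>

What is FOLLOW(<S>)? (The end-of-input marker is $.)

{$, s, v}

FIRST(<S>) = {s, v}  (via <H> v s, <B> v v)
FIRST(<F>) = {ε, s, v}  (via <B> v, <B>)
FIRST(<B>) = {ε, s, v}  (via <F> <S> v s)
FIRST(<H>) = {ε, s, v}  (via <B> s <S> s)
FIRST(<D>) = {ε, s, v}  (via <H> <D> <B>, <B>)
FOLLOW(<S>) includes $ since <S> is the start symbol.
FOLLOW(<S>): in <H>::=<B> s <S> s, <S> is followed by s with FIRST {s}; in <B>::=<F> <S> v s, <S> is followed by v s with FIRST {v}. Thus FOLLOW(<S>) = {$, s, v}.
FOLLOW(<F>): in <B>::=<F> <S> v s, <F> is followed by <S> v s with FIRST {s, v}. Thus FOLLOW(<F>) = {s, v}.
FOLLOW(<H>): in <S>::=<H> v s, <H> is followed by v s with FIRST {v}; in <D>::=<H> <D> <B>, <H> is followed by <D> <B> with FIRST {ε, s, v}; in <D>::=<H> <D> <B>, the suffix after <H> is nullable, so FOLLOW(<H>) ⊇ FOLLOW(<D>) = {s, v}. Thus FOLLOW(<H>) = {s, v}.
FOLLOW(<B>): in <S>::=<B> v v, <B> is followed by v v with FIRST {v}; in <F>::=<B> v, <B> is followed by v with FIRST {v}; in <F>::=<B>, the suffix after <B> is empty, so FOLLOW(<B>) ⊇ FOLLOW(<F>) = {s, v}; in <H>::=<B> s <S> s, <B> is followed by s <S> s with FIRST {s}; in <D>::=<H> <D> <B>, the suffix after <B> is empty, so FOLLOW(<B>) ⊇ FOLLOW(<D>) = {s, v}; in <D>::=<B>, the suffix after <B> is empty, so FOLLOW(<B>) ⊇ FOLLOW(<D>) = {s, v}. Thus FOLLOW(<B>) = {s, v}.
FOLLOW(<D>): in <B>::=v <D>, the suffix after <D> is empty, so FOLLOW(<D>) ⊇ FOLLOW(<B>) = {s, v}; in <D>::=<H> <D> <B>, <D> is followed by <B> with FIRST {ε, s, v}; in <D>::=<H> <D> <B>, the suffix after <D> is nullable (adds nothing new). Thus FOLLOW(<D>) = {s, v}.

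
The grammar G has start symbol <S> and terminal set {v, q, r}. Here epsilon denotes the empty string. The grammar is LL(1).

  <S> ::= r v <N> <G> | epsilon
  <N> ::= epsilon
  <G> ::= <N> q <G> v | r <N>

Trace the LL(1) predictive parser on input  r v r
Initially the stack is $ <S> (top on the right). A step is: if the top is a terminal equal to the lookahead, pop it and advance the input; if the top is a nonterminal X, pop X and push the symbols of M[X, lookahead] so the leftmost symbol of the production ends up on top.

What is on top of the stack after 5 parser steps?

     Stack          Input    Action
  1  $ <S>          r v r $  expand <S> ::= r v <N> <G>
  2  $ <G> <N> v r  r v r $  match r
  3  $ <G> <N> v    v r $    match v
  4  $ <G> <N>      r $      expand <N> ::= epsilon
  5  $ <G>          r $      expand <G> ::= r <N>
Stack after step 5: $ <N> r (top = r).

r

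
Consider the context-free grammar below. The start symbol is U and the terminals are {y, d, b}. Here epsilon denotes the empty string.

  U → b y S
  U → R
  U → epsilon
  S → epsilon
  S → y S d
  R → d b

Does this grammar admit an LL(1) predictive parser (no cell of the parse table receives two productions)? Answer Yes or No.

Yes

FIRST(U) = {epsilon, b, d}
FIRST(S) = {epsilon, y}
FIRST(R) = {d}
FOLLOW(U) = {$}
FOLLOW(S) = {$, d}
FOLLOW(R) = {$}
Each cell of M receives at most one production.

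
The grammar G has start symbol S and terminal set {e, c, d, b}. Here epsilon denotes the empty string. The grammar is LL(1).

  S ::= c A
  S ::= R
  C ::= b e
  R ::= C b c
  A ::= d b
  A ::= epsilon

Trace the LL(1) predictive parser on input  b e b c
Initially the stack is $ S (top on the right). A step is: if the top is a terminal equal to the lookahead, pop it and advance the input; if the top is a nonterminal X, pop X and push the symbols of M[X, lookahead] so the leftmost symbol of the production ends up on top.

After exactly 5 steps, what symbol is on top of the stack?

     Stack      Input      Action
  1  $ S        b e b c $  expand S ::= R
  2  $ R        b e b c $  expand R ::= C b c
  3  $ c b C    b e b c $  expand C ::= b e
  4  $ c b e b  b e b c $  match b
  5  $ c b e    e b c $    match e
Stack after step 5: $ c b (top = b).

b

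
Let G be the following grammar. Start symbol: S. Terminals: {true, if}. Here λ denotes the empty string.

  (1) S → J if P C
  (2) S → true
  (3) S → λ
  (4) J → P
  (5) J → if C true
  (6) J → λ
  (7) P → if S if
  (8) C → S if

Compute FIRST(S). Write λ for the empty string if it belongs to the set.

FIRST(P) = {if}
FIRST(J) = {λ, if}  (via P)
FIRST(S) = {λ, if, true}  (via J if P C)
FIRST(C) = {if, true}  (via S if)

{λ, if, true}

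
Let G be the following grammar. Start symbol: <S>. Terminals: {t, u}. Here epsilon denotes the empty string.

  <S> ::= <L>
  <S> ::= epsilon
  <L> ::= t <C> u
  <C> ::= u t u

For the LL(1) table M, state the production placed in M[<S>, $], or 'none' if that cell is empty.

<S> ::= epsilon

FIRST(<L>): from <L>::=t <C> u we get {t}. So FIRST(<L>) = {t}.
FIRST(<C>): from <C>::=u t u we get {u}. So FIRST(<C>) = {u}.
FIRST(<S>): from <S>::=<L> we get {t}; from <S>::=epsilon we get {epsilon}. So FIRST(<S>) = {epsilon, t}.
FOLLOW(<S>) includes $ since <S> is the start symbol.
FOLLOW(<S>): <S> appears on no right-hand side. Thus FOLLOW(<S>) = {$}.
For <S> ::= <L>: FIRST(<L>) = {t}, so it goes in M[<S>, t] for t ∈ {t}.
For <S> ::= epsilon: FIRST(epsilon) = {epsilon}, so it goes in M[<S>, t] for t ∈ {}; since epsilon ∈ FIRST, also for every t ∈ FOLLOW(<S>) = {$}.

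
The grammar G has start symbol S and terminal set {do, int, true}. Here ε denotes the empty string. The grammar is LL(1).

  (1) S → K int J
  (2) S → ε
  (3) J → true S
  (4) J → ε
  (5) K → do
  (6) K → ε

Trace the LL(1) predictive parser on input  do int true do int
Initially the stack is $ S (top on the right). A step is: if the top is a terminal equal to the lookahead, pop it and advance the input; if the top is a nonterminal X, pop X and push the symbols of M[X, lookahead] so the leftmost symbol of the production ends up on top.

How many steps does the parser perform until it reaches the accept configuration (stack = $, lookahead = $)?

11

step 1: stack=$ S  input=do int true do int $  — expand S → K int J
step 2: stack=$ J int K  input=do int true do int $  — expand K → do
step 3: stack=$ J int do  input=do int true do int $  — match do
step 4: stack=$ J int  input=int true do int $  — match int
step 5: stack=$ J  input=true do int $  — expand J → true S
step 6: stack=$ S true  input=true do int $  — match true
step 7: stack=$ S  input=do int $  — expand S → K int J
step 8: stack=$ J int K  input=do int $  — expand K → do
step 9: stack=$ J int do  input=do int $  — match do
step 10: stack=$ J int  input=int $  — match int
step 11: stack=$ J  input=$  — expand J → ε
Accept reached after 11 steps.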